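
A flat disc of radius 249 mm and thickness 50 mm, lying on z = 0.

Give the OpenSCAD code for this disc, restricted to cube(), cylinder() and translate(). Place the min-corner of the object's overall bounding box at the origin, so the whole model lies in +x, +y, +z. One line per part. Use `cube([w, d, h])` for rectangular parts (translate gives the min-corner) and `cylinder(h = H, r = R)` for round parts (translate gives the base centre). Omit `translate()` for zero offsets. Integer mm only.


translate([249, 249, 0]) cylinder(h = 50, r = 249);


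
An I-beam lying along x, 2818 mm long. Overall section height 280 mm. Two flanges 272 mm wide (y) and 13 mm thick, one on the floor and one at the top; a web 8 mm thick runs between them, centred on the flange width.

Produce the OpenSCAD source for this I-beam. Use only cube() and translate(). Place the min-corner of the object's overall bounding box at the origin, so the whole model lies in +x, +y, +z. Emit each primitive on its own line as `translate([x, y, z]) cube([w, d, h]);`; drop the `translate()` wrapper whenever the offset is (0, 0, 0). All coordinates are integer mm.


cube([2818, 272, 13]);
translate([0, 132, 13]) cube([2818, 8, 254]);
translate([0, 0, 267]) cube([2818, 272, 13]);


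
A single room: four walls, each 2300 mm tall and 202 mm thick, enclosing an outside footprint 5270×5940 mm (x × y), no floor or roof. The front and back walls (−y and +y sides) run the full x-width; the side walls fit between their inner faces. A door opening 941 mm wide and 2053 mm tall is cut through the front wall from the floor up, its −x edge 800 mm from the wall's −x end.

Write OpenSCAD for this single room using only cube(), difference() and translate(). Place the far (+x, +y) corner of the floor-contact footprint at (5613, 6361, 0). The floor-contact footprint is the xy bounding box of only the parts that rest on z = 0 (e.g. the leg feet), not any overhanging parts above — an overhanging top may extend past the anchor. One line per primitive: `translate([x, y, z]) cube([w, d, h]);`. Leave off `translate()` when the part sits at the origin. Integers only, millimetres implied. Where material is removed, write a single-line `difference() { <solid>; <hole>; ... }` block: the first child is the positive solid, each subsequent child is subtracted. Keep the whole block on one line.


difference() { translate([343, 421, 0]) cube([5270, 202, 2300]); translate([1143, 421, 0]) cube([941, 202, 2053]); }
translate([343, 6159, 0]) cube([5270, 202, 2300]);
translate([343, 623, 0]) cube([202, 5536, 2300]);
translate([5411, 623, 0]) cube([202, 5536, 2300]);


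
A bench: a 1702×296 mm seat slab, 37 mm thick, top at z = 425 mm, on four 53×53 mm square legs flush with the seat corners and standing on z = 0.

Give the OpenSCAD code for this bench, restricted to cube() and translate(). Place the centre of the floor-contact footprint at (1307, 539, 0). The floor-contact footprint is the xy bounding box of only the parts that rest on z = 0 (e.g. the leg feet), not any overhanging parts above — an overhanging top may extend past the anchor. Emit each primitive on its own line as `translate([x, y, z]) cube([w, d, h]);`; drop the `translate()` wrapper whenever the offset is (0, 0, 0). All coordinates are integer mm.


translate([456, 391, 388]) cube([1702, 296, 37]);
translate([456, 391, 0]) cube([53, 53, 388]);
translate([456, 634, 0]) cube([53, 53, 388]);
translate([2105, 391, 0]) cube([53, 53, 388]);
translate([2105, 634, 0]) cube([53, 53, 388]);


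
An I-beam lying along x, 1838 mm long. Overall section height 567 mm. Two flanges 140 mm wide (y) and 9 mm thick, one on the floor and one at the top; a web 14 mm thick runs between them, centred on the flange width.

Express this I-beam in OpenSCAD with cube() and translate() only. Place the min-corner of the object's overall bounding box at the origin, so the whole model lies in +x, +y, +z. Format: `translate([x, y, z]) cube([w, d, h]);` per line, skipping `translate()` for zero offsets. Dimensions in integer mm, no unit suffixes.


cube([1838, 140, 9]);
translate([0, 63, 9]) cube([1838, 14, 549]);
translate([0, 0, 558]) cube([1838, 140, 9]);


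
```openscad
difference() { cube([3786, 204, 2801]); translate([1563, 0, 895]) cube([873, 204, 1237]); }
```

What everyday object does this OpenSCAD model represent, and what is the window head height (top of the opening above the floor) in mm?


A wall with a window opening. The window head height is 2132 mm.

A wall with a rectangular opening subtracted — a window. Sill at z = 895, opening 1237 mm tall, so the head is at 895 + 1237 = 2132 mm.


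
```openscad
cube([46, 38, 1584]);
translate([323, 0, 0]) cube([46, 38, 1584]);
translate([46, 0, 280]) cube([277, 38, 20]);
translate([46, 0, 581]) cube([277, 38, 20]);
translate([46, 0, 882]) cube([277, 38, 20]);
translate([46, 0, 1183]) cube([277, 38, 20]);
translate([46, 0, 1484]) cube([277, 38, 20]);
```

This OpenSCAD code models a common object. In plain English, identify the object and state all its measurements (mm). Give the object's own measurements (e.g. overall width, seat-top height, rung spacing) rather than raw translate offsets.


A straight ladder. Two 46×38 mm vertical rails, 1584 mm tall, stand 369 mm apart (outside-to-outside) with their front faces coplanar on the −y side. 5 rungs, each 38 mm deep and 20 mm tall, span between the inner faces of the rails, front faces flush with the rails. The lowest rung's underside is at z = 280 mm and rungs are spaced 301 mm apart (underside to underside).


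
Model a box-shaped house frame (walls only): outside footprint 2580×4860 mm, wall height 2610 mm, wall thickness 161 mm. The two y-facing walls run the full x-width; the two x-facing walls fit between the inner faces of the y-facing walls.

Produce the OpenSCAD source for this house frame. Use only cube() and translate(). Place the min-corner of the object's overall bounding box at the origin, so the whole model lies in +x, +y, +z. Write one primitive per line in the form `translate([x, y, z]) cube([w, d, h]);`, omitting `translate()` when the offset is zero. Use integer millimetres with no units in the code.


cube([2580, 161, 2610]);
translate([0, 4699, 0]) cube([2580, 161, 2610]);
translate([0, 161, 0]) cube([161, 4538, 2610]);
translate([2419, 161, 0]) cube([161, 4538, 2610]);


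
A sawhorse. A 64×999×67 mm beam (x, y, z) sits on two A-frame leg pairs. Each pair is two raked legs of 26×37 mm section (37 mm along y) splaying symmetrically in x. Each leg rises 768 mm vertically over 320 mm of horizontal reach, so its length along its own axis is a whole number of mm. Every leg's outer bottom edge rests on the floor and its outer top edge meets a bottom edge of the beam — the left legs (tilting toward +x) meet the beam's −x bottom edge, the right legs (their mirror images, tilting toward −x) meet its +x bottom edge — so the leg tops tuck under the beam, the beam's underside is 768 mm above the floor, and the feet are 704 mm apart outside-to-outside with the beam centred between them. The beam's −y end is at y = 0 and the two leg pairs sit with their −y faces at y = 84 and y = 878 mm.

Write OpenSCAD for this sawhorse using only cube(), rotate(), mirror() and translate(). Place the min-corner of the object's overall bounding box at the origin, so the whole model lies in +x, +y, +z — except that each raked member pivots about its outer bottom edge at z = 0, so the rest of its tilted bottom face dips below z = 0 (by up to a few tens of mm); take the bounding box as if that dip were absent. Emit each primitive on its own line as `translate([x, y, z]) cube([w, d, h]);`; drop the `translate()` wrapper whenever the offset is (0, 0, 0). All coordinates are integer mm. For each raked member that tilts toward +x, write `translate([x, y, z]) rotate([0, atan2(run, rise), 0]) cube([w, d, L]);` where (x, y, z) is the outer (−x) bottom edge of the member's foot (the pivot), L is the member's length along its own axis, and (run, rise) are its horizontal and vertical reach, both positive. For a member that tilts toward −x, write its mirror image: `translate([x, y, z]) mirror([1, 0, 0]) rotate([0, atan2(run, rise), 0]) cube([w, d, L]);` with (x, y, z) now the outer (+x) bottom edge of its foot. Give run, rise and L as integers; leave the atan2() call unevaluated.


// leg length = √(320² + 768²) = 832
// right-leg outer foot x = 2·320 + 64 = 704
// beam min-corner = (320, 0, 768)
translate([320, 0, 768]) cube([64, 999, 67]);
translate([0, 84, 0]) rotate([0, atan2(320, 768), 0]) cube([26, 37, 832]);
translate([704, 84, 0]) mirror([1, 0, 0]) rotate([0, atan2(320, 768), 0]) cube([26, 37, 832]);
translate([0, 878, 0]) rotate([0, atan2(320, 768), 0]) cube([26, 37, 832]);
translate([704, 878, 0]) mirror([1, 0, 0]) rotate([0, atan2(320, 768), 0]) cube([26, 37, 832]);


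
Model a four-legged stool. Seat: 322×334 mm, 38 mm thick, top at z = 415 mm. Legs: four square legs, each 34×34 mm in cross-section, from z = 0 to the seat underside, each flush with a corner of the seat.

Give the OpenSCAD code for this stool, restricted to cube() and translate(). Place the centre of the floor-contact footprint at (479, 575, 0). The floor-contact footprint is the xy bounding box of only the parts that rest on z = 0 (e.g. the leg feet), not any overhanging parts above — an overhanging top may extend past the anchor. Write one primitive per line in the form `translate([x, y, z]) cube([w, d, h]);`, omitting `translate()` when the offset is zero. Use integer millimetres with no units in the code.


translate([318, 408, 377]) cube([322, 334, 38]);
translate([318, 408, 0]) cube([34, 34, 377]);
translate([606, 408, 0]) cube([34, 34, 377]);
translate([318, 708, 0]) cube([34, 34, 377]);
translate([606, 708, 0]) cube([34, 34, 377]);


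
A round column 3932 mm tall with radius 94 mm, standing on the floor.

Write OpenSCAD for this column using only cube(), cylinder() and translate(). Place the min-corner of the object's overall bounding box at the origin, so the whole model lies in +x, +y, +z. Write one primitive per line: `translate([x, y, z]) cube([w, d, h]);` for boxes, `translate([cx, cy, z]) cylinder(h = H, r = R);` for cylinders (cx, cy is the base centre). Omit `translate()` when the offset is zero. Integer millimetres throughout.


translate([94, 94, 0]) cylinder(h = 3932, r = 94);


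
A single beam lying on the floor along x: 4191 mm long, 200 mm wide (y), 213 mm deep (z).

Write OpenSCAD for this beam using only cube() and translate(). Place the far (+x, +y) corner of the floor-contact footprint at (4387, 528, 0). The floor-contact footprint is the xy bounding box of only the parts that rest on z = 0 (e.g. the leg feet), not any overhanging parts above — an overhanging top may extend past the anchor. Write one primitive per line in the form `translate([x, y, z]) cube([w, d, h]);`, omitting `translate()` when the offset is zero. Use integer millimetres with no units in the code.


translate([196, 328, 0]) cube([4191, 200, 213]);


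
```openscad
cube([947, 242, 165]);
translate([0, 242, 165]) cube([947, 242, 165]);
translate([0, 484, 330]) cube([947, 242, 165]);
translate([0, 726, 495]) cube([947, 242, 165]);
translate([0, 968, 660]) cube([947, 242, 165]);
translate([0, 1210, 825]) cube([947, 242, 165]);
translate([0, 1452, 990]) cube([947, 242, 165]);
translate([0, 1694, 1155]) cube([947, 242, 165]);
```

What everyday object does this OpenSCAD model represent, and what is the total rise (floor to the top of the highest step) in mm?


A staircase. The total rise is 1320 mm.

8 identical blocks, each offset up and back from the previous — a staircase. Each step is 165 mm tall and there are 8 of them, so the total rise is 8 × 165 = 1320 mm.


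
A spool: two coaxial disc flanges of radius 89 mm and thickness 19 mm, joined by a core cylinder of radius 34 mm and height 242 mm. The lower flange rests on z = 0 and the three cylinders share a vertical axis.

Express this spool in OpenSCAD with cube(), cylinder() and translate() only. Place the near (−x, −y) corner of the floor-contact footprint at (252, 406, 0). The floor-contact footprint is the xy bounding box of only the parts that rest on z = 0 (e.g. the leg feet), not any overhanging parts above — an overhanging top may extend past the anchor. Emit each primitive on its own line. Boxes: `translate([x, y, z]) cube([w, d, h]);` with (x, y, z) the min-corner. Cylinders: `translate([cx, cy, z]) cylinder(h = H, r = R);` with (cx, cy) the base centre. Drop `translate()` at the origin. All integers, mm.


translate([341, 495, 0]) cylinder(h = 19, r = 89);
translate([341, 495, 19]) cylinder(h = 242, r = 34);
translate([341, 495, 261]) cylinder(h = 19, r = 89);


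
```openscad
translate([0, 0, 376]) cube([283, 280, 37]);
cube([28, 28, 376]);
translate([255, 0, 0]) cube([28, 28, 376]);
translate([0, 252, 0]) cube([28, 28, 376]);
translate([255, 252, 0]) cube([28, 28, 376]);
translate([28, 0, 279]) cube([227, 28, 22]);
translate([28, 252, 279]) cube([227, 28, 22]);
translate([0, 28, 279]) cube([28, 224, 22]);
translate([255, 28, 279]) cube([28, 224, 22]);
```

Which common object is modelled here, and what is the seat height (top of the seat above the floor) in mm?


A stool. The seat height is 413 mm.

A 283×280×37 slab at z = 376 on four corner posts — a stool. The seat top is 376 + 37 = 413 mm.


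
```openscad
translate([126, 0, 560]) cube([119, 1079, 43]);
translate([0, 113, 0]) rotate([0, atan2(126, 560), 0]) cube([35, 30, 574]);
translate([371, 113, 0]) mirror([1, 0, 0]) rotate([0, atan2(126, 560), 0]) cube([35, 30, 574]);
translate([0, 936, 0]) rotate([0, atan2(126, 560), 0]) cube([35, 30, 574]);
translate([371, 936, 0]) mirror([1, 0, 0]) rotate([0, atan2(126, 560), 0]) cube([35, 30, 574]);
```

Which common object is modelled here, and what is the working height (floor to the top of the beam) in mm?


A sawhorse. The overall height is 603 mm.

A beam across two mirrored pairs of raked legs — a sawhorse. The beam's underside is at z = 560 (matching the legs' vertical rise in atan2(126, 560)) and the beam is 43 mm tall, so its top is at 560 + 43 = 603 mm. The raked legs top out at the beam's underside, so that is the highest point.


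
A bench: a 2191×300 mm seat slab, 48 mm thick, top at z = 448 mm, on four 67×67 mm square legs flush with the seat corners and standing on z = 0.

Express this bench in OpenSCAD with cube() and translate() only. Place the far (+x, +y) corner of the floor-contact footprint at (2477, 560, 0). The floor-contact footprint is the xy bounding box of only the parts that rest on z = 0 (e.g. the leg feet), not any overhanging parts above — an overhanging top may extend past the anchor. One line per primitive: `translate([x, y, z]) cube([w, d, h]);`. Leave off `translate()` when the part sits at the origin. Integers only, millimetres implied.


translate([286, 260, 400]) cube([2191, 300, 48]);
translate([286, 260, 0]) cube([67, 67, 400]);
translate([286, 493, 0]) cube([67, 67, 400]);
translate([2410, 260, 0]) cube([67, 67, 400]);
translate([2410, 493, 0]) cube([67, 67, 400]);


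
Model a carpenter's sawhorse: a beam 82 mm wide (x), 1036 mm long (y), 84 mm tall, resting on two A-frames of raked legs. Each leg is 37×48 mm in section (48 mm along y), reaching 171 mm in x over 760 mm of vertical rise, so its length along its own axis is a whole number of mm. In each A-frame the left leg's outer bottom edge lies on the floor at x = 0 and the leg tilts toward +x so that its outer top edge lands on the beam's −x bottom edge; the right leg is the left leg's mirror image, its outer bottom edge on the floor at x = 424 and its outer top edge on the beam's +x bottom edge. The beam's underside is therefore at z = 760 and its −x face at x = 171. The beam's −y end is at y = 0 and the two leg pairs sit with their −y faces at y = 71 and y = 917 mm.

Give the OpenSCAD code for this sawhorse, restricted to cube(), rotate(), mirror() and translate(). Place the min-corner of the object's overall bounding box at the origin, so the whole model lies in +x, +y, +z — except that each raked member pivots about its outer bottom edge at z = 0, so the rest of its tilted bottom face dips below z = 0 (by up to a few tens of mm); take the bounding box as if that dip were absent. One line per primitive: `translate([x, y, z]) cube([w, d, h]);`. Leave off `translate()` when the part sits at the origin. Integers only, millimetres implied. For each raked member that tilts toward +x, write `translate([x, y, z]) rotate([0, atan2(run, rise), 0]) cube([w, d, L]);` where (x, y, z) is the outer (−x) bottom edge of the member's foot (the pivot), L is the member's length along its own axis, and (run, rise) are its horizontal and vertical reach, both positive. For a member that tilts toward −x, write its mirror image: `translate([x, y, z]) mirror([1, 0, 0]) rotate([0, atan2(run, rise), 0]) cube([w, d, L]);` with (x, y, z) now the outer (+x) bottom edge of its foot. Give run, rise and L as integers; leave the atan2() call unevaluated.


translate([171, 0, 760]) cube([82, 1036, 84]);
translate([0, 71, 0]) rotate([0, atan2(171, 760), 0]) cube([37, 48, 779]);
translate([424, 71, 0]) mirror([1, 0, 0]) rotate([0, atan2(171, 760), 0]) cube([37, 48, 779]);
translate([0, 917, 0]) rotate([0, atan2(171, 760), 0]) cube([37, 48, 779]);
translate([424, 917, 0]) mirror([1, 0, 0]) rotate([0, atan2(171, 760), 0]) cube([37, 48, 779]);


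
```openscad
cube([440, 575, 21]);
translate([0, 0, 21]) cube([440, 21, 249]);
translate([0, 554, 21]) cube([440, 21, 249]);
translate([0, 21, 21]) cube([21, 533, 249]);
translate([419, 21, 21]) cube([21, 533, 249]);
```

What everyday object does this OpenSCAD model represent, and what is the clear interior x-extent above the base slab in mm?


An open box. The internal width is 398 mm.

A 440×575 base slab with four walls standing on it — an open box. The base is 440 mm wide and the walls are 21 mm thick, so the internal width is 440 − 2 × 21 = 398 mm.


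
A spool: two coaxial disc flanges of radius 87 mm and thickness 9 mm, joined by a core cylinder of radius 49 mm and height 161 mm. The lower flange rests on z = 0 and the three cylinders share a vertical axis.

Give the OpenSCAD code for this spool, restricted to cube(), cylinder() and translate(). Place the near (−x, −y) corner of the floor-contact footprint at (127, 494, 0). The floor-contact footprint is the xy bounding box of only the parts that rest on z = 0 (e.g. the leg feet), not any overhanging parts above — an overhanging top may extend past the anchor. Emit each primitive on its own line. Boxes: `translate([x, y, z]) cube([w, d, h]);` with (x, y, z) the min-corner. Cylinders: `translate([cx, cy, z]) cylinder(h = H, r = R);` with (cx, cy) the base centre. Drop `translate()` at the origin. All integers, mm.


translate([214, 581, 0]) cylinder(h = 9, r = 87);
translate([214, 581, 9]) cylinder(h = 161, r = 49);
translate([214, 581, 170]) cylinder(h = 9, r = 87);


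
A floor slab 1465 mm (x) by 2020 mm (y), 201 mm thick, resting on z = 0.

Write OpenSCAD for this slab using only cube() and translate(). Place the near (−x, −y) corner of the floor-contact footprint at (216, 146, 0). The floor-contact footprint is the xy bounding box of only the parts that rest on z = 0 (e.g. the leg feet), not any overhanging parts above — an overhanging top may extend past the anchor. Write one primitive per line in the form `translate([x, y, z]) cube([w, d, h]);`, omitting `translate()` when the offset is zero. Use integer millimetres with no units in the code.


translate([216, 146, 0]) cube([1465, 2020, 201]);


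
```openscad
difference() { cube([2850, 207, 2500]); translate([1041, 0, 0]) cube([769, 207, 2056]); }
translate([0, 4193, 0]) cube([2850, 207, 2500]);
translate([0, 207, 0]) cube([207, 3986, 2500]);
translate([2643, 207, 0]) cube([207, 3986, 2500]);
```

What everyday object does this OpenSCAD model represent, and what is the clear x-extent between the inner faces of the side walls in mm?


A single room. The interior width is 2436 mm.

Four walls enclosing a rectangle with a door in the front wall — a room. Outside width 2850 minus two 207 mm walls gives 2436 mm.


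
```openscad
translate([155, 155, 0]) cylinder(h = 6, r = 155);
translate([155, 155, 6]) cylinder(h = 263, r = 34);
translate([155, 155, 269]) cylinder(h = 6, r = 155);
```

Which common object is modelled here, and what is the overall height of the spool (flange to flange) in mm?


A spool. The overall height is 275 mm.

Three coaxial cylinders, large–small–large — a spool. Two 6 mm flanges and a 263 mm core give 6 + 263 + 6 = 275 mm.


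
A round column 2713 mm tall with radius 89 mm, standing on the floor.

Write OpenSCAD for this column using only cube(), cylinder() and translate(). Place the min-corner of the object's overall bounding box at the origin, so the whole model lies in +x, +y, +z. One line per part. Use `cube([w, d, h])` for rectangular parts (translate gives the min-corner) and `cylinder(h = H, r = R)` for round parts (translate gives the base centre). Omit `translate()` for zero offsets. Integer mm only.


translate([89, 89, 0]) cylinder(h = 2713, r = 89);


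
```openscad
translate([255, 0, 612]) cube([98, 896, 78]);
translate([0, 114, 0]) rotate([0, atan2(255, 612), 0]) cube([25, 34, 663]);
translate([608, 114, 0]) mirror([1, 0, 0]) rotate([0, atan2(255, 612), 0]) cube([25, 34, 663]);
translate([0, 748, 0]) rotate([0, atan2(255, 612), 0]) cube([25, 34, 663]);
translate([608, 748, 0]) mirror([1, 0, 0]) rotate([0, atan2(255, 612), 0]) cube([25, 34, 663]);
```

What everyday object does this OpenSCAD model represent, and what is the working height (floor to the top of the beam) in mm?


A sawhorse. The overall height is 690 mm.

A beam across two mirrored pairs of raked legs — a sawhorse. The beam's underside is at z = 612 (matching the legs' vertical rise in atan2(255, 612)) and the beam is 78 mm tall, so its top is at 612 + 78 = 690 mm. The raked legs top out at the beam's underside, so that is the highest point.


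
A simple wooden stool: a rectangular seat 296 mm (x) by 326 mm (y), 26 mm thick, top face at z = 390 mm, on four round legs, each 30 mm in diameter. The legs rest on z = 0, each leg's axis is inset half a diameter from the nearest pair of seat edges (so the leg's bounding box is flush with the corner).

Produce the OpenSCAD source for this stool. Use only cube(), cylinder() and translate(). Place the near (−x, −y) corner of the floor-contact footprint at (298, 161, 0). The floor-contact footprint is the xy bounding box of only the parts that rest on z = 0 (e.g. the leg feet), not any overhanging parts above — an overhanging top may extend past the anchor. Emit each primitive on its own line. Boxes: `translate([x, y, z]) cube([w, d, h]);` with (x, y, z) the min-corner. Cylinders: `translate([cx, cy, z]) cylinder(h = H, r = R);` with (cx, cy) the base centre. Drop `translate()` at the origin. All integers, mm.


translate([298, 161, 364]) cube([296, 326, 26]);
translate([313, 176, 0]) cylinder(h = 364, r = 15);
translate([579, 176, 0]) cylinder(h = 364, r = 15);
translate([313, 472, 0]) cylinder(h = 364, r = 15);
translate([579, 472, 0]) cylinder(h = 364, r = 15);


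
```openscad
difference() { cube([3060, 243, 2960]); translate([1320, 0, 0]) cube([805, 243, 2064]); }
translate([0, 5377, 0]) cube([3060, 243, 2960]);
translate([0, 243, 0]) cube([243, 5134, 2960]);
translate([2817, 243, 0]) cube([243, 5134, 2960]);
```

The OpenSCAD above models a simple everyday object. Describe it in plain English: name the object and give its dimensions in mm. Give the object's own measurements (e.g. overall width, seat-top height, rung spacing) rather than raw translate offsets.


A single room: four walls, each 2960 mm tall and 243 mm thick, enclosing an outside footprint 3060×5620 mm (x × y), no floor or roof. The front and back walls (−y and +y sides) run the full x-width; the side walls fit between their inner faces. A door opening 805 mm wide and 2064 mm tall is cut through the front wall from the floor up, its −x edge 1320 mm from the wall's −x end.


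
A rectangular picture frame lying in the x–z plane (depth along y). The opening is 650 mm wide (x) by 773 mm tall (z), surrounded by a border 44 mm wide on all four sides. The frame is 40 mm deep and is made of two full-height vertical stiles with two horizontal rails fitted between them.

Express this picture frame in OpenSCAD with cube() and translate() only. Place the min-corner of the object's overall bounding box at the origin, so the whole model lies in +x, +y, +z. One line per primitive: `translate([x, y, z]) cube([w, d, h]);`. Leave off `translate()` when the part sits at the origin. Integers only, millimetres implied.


cube([44, 40, 861]);
translate([694, 0, 0]) cube([44, 40, 861]);
translate([44, 0, 0]) cube([650, 40, 44]);
translate([44, 0, 817]) cube([650, 40, 44]);


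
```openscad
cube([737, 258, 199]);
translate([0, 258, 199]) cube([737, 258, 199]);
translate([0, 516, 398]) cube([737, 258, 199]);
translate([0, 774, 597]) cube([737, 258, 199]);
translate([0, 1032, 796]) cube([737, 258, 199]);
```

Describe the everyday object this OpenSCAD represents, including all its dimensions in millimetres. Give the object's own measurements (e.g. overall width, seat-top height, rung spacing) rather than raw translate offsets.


A straight staircase of 5 solid steps. Each step is 737 mm wide (x), 258 mm deep (y, the going) and 199 mm tall (the rise). The first step rests on the floor; each subsequent step sits one going further in +y and one rise higher in +z, directly behind and above the previous step with no overlap.


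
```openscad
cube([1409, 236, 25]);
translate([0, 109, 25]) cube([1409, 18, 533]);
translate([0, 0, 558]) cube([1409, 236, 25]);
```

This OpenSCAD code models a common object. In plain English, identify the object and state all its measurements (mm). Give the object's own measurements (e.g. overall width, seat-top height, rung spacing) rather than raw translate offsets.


An I-beam lying along x, 1409 mm long. Overall section height 583 mm. Two flanges 236 mm wide (y) and 25 mm thick, one on the floor and one at the top; a web 18 mm thick runs between them, centred on the flange width.


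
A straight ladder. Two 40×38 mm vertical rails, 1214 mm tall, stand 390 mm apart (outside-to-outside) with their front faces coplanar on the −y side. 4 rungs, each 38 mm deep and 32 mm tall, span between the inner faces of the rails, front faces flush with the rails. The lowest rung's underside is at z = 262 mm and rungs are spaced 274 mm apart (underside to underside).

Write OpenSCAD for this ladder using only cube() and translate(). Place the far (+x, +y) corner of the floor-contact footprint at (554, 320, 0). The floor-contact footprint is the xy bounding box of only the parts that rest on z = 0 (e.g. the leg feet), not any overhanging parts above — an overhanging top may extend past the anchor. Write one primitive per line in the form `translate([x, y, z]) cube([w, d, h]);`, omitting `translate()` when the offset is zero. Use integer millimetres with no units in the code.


translate([164, 282, 0]) cube([40, 38, 1214]);
translate([514, 282, 0]) cube([40, 38, 1214]);
translate([204, 282, 262]) cube([310, 38, 32]);
translate([204, 282, 536]) cube([310, 38, 32]);
translate([204, 282, 810]) cube([310, 38, 32]);
translate([204, 282, 1084]) cube([310, 38, 32]);


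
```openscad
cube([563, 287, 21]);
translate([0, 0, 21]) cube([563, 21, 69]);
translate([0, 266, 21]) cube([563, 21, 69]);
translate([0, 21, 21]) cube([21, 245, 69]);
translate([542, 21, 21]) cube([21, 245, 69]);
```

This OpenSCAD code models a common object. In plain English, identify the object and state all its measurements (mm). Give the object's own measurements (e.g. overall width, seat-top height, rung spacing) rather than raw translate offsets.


An open-topped rectangular box: outside dimensions 563×287×90 mm, with a uniform wall and base thickness of 21 mm. The base is a full 563×287 slab on the floor; four walls sit on top of the base. The front and back walls (the −y and +y sides) span the full width; the two side walls fit between them.


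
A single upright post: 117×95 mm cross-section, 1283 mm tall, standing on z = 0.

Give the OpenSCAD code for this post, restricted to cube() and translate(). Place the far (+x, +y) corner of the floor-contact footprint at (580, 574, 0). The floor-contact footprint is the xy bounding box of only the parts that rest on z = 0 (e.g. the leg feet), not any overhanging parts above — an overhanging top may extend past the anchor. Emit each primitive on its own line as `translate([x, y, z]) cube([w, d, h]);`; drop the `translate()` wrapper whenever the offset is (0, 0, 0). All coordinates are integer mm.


translate([463, 479, 0]) cube([117, 95, 1283]);


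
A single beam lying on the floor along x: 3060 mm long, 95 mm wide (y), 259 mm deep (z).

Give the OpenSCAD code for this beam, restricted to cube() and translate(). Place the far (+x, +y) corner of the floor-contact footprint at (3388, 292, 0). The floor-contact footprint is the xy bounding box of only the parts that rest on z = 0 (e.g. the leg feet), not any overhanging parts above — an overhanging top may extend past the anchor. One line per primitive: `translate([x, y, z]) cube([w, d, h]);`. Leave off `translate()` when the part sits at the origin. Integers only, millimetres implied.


translate([328, 197, 0]) cube([3060, 95, 259]);


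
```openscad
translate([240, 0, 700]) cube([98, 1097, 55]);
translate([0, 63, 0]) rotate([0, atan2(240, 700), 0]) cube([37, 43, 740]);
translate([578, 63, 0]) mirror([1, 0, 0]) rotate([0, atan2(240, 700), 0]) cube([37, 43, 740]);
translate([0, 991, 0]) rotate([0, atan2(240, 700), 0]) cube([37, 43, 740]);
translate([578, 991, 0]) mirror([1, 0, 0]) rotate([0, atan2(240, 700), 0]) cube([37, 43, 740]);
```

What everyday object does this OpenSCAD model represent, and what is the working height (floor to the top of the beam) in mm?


A sawhorse. The overall height is 755 mm.

A beam across two mirrored pairs of raked legs — a sawhorse. The beam's underside is at z = 700 (matching the legs' vertical rise in atan2(240, 700)) and the beam is 55 mm tall, so its top is at 700 + 55 = 755 mm. The raked legs top out at the beam's underside, so that is the highest point.


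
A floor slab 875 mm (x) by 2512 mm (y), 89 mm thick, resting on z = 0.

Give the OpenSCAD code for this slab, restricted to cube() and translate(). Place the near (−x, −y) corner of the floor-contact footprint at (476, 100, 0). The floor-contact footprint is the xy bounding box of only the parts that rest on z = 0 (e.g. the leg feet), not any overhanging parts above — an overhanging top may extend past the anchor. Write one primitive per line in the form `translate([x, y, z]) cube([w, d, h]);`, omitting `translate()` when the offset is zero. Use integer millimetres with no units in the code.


translate([476, 100, 0]) cube([875, 2512, 89]);


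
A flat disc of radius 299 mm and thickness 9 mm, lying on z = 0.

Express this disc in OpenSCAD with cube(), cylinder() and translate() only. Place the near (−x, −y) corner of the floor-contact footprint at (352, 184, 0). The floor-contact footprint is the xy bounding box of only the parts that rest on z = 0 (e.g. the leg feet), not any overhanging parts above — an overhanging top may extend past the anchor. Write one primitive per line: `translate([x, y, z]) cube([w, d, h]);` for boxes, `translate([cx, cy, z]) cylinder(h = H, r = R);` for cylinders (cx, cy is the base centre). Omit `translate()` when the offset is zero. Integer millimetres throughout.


translate([651, 483, 0]) cylinder(h = 9, r = 299);


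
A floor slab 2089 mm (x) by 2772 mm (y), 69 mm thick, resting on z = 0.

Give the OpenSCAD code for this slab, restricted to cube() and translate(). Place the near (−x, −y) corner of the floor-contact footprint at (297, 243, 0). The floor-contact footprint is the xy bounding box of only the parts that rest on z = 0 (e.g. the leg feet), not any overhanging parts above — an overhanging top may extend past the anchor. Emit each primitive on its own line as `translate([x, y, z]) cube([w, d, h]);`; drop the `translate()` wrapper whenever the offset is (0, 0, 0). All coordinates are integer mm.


translate([297, 243, 0]) cube([2089, 2772, 69]);


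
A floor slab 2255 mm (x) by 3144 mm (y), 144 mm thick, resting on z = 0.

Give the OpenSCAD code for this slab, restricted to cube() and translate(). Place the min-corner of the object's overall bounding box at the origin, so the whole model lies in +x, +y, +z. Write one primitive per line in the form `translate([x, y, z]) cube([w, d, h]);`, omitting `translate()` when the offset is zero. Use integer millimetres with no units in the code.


cube([2255, 3144, 144]);


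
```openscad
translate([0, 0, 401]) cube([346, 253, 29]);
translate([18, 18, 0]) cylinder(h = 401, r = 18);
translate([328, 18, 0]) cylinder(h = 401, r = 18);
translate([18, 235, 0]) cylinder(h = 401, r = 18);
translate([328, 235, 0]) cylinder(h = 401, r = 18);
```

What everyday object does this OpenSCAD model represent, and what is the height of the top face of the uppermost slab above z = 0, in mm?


A stool. The seat height is 430 mm.

A 346×253×29 slab at z = 401 on four corner cylinders — a stool. The seat top is 401 + 29 = 430 mm.


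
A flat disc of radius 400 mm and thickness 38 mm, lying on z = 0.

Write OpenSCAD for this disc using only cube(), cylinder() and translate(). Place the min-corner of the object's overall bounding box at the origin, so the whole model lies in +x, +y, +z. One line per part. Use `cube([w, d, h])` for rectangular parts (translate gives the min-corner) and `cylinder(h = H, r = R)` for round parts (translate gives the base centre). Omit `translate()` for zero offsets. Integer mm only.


translate([400, 400, 0]) cylinder(h = 38, r = 400);


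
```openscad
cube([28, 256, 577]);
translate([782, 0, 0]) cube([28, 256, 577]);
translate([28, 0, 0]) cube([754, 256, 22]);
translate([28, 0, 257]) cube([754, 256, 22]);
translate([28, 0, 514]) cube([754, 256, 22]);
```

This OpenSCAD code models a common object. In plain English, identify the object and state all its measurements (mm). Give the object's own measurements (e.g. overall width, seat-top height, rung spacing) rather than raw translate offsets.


An open bookshelf. Two side panels, each 28 mm thick, 256 mm deep and 577 mm tall, stand 810 mm apart (outside-to-outside). Between them sit 3 shelves, each 22 mm thick and 256 mm deep, spanning the full gap between the sides. The bottom shelf rests on the floor (its underside at z = 0) and the clear gap between one shelf's top and the next shelf's underside is 235 mm.


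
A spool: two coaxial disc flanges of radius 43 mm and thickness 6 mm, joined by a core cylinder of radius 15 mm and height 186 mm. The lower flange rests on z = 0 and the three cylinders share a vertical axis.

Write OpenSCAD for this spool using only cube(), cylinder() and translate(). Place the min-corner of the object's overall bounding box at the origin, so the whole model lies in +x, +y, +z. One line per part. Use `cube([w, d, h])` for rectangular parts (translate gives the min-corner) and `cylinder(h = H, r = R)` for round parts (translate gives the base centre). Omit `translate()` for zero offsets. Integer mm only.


translate([43, 43, 0]) cylinder(h = 6, r = 43);
translate([43, 43, 6]) cylinder(h = 186, r = 15);
translate([43, 43, 192]) cylinder(h = 6, r = 43);


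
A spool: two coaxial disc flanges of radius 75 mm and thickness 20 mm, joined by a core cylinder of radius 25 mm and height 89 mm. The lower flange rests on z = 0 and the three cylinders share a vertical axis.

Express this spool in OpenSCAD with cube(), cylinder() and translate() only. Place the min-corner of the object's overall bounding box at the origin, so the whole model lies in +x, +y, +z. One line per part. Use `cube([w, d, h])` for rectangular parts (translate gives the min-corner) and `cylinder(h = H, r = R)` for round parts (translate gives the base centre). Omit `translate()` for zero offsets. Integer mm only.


translate([75, 75, 0]) cylinder(h = 20, r = 75);
translate([75, 75, 20]) cylinder(h = 89, r = 25);
translate([75, 75, 109]) cylinder(h = 20, r = 75);


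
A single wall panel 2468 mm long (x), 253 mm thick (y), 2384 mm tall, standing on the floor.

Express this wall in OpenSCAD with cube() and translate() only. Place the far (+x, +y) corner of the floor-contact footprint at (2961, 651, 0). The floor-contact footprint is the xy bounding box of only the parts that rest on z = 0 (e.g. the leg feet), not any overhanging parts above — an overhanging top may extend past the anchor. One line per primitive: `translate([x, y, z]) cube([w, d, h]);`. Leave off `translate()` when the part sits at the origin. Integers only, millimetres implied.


translate([493, 398, 0]) cube([2468, 253, 2384]);


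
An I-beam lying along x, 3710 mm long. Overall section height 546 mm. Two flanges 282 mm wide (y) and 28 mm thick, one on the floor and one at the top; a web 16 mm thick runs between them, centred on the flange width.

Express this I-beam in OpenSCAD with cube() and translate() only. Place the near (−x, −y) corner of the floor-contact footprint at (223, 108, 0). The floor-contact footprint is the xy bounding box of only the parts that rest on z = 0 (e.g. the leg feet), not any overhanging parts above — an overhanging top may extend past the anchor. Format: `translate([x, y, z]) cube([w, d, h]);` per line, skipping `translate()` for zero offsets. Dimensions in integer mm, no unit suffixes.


translate([223, 108, 0]) cube([3710, 282, 28]);
translate([223, 241, 28]) cube([3710, 16, 490]);
translate([223, 108, 518]) cube([3710, 282, 28]);


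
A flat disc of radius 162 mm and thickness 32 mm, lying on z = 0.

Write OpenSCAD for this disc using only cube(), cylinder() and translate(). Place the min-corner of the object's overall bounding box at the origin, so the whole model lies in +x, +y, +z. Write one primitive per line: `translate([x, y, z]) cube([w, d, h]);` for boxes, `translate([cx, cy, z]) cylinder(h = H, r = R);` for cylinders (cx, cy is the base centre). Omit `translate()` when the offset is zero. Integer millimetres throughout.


translate([162, 162, 0]) cylinder(h = 32, r = 162);


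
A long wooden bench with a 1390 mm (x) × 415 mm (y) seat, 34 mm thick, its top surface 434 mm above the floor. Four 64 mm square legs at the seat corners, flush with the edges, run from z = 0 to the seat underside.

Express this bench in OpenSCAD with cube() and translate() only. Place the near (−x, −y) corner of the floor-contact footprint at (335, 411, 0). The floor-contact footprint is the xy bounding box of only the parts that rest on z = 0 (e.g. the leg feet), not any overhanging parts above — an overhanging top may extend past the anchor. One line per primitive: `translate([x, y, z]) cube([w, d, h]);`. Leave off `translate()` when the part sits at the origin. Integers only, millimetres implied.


// leg_h = 434 − 34 = 400
translate([335, 411, 400]) cube([1390, 415, 34]);
translate([335, 411, 0]) cube([64, 64, 400]);
translate([335, 762, 0]) cube([64, 64, 400]);
translate([1661, 411, 0]) cube([64, 64, 400]);
translate([1661, 762, 0]) cube([64, 64, 400]);


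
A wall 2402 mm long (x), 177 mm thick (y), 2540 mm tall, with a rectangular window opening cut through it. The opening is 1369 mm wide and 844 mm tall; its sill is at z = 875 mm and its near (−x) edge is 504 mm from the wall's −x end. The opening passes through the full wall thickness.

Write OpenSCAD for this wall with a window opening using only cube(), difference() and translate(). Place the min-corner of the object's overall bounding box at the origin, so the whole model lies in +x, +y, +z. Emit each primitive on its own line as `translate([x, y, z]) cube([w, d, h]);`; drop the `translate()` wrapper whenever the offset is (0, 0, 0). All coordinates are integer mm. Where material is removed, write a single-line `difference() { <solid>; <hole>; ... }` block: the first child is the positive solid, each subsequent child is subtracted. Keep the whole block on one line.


difference() { cube([2402, 177, 2540]); translate([504, 0, 875]) cube([1369, 177, 844]); }
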